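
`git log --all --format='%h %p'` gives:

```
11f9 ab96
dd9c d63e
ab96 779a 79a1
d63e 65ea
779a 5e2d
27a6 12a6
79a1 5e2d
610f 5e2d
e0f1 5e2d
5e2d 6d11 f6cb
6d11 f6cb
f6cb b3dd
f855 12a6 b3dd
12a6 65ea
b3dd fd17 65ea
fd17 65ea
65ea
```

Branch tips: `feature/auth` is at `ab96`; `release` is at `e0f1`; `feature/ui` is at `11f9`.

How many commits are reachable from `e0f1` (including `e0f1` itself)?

7

Walking parent pointers from e0f1: reachable set = {5e2d, 65ea, 6d11, b3dd, e0f1, f6cb, fd17}.
That is 7 commits.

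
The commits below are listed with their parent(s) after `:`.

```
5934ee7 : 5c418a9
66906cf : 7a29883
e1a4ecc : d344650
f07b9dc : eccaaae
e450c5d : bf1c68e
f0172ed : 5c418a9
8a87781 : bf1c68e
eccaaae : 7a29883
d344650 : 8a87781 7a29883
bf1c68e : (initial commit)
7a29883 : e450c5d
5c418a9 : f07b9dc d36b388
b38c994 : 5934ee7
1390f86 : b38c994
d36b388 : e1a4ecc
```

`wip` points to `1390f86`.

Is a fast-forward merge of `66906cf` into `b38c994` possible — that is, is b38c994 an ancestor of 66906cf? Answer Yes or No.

A fast-forward from b38c994 to 66906cf is possible iff b38c994 is an ancestor of 66906cf.
Ancestors of 66906cf: {66906cf, 7a29883, bf1c68e, e450c5d}.
b38c994 is not among them, so fast-forward is not possible.

No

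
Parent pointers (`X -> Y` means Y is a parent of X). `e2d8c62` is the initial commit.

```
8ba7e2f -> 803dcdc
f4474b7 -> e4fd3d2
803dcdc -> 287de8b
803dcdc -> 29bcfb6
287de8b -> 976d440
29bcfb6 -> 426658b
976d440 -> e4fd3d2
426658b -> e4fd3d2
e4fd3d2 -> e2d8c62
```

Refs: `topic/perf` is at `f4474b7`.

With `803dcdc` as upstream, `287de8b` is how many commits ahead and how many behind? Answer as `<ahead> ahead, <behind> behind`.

0 ahead, 3 behind

Reachable from 287de8b: {287de8b, 976d440, e2d8c62, e4fd3d2}.
Reachable from 803dcdc: {287de8b, 29bcfb6, 426658b, 803dcdc, 976d440, e2d8c62, e4fd3d2}.
Only in 287de8b's history (ahead): {} — 0.
Only in 803dcdc's history (behind): {29bcfb6, 426658b, 803dcdc} — 3.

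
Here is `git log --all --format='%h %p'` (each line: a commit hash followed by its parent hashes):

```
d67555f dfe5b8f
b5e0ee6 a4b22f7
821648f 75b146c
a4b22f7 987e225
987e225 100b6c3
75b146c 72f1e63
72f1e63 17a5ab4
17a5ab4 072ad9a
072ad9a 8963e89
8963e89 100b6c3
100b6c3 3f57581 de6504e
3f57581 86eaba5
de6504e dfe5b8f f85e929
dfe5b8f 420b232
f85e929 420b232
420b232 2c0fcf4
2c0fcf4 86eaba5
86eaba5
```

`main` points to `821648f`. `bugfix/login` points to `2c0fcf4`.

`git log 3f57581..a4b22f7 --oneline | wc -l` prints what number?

Reachable from a4b22f7: {100b6c3, 2c0fcf4, 3f57581, 420b232, 86eaba5, 987e225, a4b22f7, de6504e, dfe5b8f, f85e929}.
Reachable from 3f57581: {3f57581, 86eaba5}.
In a4b22f7's history but not 3f57581's: {100b6c3, 2c0fcf4, 420b232, 987e225, a4b22f7, de6504e, dfe5b8f, f85e929} — 8 commits.

8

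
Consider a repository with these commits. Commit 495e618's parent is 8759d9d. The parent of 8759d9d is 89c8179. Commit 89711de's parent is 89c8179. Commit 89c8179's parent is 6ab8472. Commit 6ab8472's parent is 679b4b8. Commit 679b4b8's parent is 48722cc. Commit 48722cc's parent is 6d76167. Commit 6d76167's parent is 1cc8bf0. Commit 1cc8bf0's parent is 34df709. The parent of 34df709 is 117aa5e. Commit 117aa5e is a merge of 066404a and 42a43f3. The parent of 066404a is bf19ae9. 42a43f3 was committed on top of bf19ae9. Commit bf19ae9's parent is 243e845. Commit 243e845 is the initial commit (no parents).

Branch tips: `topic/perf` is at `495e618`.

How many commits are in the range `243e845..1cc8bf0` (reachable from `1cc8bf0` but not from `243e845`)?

Reachable from 1cc8bf0: {066404a, 117aa5e, 1cc8bf0, 243e845, 34df709, 42a43f3, bf19ae9}.
Reachable from 243e845: {243e845}.
In 1cc8bf0's history but not 243e845's: {066404a, 117aa5e, 1cc8bf0, 34df709, 42a43f3, bf19ae9} — 6 commits.

6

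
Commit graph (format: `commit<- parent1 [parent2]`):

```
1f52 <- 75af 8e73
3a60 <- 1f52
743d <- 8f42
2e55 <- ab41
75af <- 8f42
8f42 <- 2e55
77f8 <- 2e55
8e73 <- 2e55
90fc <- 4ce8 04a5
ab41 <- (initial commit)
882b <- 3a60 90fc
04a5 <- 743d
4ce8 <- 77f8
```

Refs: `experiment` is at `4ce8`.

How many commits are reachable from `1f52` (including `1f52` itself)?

Walking parent pointers from 1f52: reachable set = {1f52, 2e55, 75af, 8e73, 8f42, ab41}.
That is 6 commits.

6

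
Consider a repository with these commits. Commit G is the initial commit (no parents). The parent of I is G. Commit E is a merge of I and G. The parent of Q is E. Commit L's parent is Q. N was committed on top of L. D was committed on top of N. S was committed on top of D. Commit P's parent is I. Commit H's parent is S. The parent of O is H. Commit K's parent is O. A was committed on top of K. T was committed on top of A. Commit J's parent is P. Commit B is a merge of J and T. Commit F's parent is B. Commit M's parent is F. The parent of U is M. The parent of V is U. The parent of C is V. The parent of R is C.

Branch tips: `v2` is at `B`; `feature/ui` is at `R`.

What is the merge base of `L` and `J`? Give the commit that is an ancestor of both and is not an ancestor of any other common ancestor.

I

Ancestors of L: {E, G, I, L, Q}.
Ancestors of J: {G, I, J, P}.
Common ancestors: {G, I}.
Among these, I is not an ancestor of any other common ancestor — it is the merge base.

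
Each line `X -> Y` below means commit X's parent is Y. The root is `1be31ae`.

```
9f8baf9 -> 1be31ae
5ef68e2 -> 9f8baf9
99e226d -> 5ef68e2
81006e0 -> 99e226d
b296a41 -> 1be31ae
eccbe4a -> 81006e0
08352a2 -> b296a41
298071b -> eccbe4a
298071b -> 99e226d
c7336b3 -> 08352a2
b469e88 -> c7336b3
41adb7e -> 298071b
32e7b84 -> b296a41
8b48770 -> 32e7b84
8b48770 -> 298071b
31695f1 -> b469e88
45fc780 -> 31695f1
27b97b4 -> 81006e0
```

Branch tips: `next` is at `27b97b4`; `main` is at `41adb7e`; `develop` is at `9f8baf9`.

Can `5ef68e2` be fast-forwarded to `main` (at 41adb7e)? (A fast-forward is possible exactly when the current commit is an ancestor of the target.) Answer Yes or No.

A fast-forward from 5ef68e2 to 41adb7e is possible iff 5ef68e2 is an ancestor of 41adb7e.
Ancestors of 41adb7e: {1be31ae, 298071b, 41adb7e, 5ef68e2, 81006e0, 99e226d, 9f8baf9, eccbe4a}.
5ef68e2 is among them, so fast-forward is possible.

Yes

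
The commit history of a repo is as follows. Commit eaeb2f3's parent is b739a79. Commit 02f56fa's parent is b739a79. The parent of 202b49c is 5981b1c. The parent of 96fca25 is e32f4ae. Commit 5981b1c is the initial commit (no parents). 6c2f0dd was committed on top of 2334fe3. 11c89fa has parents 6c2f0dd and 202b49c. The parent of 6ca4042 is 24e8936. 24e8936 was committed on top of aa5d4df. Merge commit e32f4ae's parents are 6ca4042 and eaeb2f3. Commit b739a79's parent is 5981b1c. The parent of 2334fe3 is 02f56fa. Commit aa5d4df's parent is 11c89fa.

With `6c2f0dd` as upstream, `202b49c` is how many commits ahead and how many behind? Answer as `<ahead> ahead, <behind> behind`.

1 ahead, 4 behind

Reachable from 202b49c: {202b49c, 5981b1c}.
Reachable from 6c2f0dd: {02f56fa, 2334fe3, 5981b1c, 6c2f0dd, b739a79}.
Only in 202b49c's history (ahead): {202b49c} — 1.
Only in 6c2f0dd's history (behind): {02f56fa, 2334fe3, 6c2f0dd, b739a79} — 4.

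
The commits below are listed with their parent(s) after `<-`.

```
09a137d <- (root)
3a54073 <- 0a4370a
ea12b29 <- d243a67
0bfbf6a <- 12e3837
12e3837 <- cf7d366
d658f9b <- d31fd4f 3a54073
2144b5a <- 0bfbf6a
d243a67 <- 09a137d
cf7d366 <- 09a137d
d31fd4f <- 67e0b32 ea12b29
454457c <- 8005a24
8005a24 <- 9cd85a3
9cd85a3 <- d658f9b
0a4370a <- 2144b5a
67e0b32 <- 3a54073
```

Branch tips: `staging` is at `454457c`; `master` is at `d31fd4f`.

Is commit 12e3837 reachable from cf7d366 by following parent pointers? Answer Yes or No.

No

Ancestors of cf7d366: {09a137d, cf7d366}.
12e3837 is not in that set, so it is not an ancestor of cf7d366.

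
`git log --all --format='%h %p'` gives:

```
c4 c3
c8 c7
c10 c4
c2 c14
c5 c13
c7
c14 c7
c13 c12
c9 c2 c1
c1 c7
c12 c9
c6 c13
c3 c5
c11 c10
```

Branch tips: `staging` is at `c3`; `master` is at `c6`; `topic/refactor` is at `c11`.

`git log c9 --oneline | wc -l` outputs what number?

Walking parent pointers from c9: reachable set = {c1, c14, c2, c7, c9}.
That is 5 commits.

5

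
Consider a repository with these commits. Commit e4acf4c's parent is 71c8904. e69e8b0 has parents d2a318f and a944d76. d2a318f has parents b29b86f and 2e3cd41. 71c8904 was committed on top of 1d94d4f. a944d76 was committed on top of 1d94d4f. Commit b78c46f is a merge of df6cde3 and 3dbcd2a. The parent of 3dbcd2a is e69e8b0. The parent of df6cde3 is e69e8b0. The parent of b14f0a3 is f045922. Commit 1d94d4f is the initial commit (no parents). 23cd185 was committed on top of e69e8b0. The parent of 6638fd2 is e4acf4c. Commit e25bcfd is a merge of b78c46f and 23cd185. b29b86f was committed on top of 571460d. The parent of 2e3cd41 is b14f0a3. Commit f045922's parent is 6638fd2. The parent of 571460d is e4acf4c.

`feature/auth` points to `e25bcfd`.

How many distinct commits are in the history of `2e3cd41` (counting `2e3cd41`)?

7

Walking parent pointers from 2e3cd41: reachable set = {1d94d4f, 2e3cd41, 6638fd2, 71c8904, b14f0a3, e4acf4c, f045922}.
That is 7 commits.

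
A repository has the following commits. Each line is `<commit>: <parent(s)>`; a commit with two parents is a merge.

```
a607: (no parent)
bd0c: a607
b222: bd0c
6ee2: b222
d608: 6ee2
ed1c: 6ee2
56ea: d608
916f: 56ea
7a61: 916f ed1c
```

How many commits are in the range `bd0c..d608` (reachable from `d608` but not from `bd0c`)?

3

Reachable from d608: {6ee2, a607, b222, bd0c, d608}.
Reachable from bd0c: {a607, bd0c}.
In d608's history but not bd0c's: {6ee2, b222, d608} — 3 commits.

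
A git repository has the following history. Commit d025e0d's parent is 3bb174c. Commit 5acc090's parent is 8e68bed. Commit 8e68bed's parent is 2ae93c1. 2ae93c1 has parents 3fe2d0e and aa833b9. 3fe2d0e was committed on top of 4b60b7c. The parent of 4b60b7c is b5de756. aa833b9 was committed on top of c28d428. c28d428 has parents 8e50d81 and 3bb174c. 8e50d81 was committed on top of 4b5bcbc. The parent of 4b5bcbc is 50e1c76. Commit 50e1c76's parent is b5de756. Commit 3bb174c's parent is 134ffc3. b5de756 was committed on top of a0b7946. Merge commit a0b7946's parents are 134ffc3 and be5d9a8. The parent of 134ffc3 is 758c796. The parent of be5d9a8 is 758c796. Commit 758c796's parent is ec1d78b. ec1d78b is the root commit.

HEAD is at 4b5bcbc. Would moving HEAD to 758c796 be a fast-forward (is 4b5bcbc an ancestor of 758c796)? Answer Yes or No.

A fast-forward from 4b5bcbc to 758c796 is possible iff 4b5bcbc is an ancestor of 758c796.
Ancestors of 758c796: {758c796, ec1d78b}.
4b5bcbc is not among them, so fast-forward is not possible.

No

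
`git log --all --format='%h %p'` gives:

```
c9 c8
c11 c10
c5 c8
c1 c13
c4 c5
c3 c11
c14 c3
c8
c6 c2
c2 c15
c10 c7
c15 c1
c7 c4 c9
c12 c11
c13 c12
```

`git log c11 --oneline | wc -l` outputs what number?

Walking parent pointers from c11: reachable set = {c10, c11, c4, c5, c7, c8, c9}.
That is 7 commits.

7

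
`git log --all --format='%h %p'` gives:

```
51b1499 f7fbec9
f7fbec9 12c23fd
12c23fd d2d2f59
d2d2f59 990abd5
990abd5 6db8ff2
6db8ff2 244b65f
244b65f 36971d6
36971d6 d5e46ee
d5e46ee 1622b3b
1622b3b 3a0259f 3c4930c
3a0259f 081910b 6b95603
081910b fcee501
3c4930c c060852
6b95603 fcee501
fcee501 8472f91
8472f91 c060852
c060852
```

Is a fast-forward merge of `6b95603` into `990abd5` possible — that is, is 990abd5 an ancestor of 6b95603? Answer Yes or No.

A fast-forward from 990abd5 to 6b95603 is possible iff 990abd5 is an ancestor of 6b95603.
Ancestors of 6b95603: {6b95603, 8472f91, c060852, fcee501}.
990abd5 is not among them, so fast-forward is not possible.

No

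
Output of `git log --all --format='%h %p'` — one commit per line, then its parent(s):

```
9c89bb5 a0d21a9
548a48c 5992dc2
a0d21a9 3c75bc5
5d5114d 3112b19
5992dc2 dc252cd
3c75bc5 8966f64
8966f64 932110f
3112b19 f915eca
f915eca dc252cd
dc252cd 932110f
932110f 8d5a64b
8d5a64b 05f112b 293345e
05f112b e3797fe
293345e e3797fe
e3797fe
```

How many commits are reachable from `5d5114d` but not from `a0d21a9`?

Reachable from 5d5114d: {05f112b, 293345e, 3112b19, 5d5114d, 8d5a64b, 932110f, dc252cd, e3797fe, f915eca}.
Reachable from a0d21a9: {05f112b, 293345e, 3c75bc5, 8966f64, 8d5a64b, 932110f, a0d21a9, e3797fe}.
In 5d5114d's history but not a0d21a9's: {3112b19, 5d5114d, dc252cd, f915eca} — 4 commits.

4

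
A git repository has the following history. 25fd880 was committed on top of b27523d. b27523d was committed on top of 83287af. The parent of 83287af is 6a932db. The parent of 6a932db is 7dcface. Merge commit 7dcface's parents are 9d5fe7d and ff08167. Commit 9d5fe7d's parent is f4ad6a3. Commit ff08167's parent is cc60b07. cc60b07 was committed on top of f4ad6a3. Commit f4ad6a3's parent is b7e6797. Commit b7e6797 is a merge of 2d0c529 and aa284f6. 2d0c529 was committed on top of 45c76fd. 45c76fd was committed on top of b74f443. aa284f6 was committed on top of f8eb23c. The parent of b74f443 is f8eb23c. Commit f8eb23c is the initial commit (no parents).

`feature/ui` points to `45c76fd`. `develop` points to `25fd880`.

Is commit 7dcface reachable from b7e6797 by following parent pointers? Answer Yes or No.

No

Ancestors of b7e6797: {2d0c529, 45c76fd, aa284f6, b74f443, b7e6797, f8eb23c}.
7dcface is not in that set, so it is not an ancestor of b7e6797.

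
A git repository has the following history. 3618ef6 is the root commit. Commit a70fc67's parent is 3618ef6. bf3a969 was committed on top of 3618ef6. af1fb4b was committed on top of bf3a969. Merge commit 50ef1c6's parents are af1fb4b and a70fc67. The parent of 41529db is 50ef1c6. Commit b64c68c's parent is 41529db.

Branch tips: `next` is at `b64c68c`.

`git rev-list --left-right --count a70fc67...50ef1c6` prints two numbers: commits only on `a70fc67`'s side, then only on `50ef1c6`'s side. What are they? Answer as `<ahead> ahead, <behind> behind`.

Reachable from a70fc67: {3618ef6, a70fc67}.
Reachable from 50ef1c6: {3618ef6, 50ef1c6, a70fc67, af1fb4b, bf3a969}.
Only in a70fc67's history (ahead): {} — 0.
Only in 50ef1c6's history (behind): {50ef1c6, af1fb4b, bf3a969} — 3.

0 ahead, 3 behind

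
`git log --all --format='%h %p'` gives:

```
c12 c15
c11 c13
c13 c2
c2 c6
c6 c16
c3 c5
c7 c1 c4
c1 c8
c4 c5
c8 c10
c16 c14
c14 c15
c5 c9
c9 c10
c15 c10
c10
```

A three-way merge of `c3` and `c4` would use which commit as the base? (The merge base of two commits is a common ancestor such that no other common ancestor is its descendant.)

Ancestors of c3: {c10, c3, c5, c9}.
Ancestors of c4: {c10, c4, c5, c9}.
Common ancestors: {c10, c5, c9}.
Among these, c5 is not an ancestor of any other common ancestor — it is the merge base.

c5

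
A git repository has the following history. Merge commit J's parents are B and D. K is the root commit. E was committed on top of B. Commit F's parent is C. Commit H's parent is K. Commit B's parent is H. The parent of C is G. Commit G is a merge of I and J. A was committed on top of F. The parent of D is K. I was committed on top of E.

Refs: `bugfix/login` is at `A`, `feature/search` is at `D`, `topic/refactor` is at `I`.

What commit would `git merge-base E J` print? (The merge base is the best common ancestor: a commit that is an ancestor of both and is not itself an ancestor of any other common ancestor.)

B

Ancestors of E: {B, E, H, K}.
Ancestors of J: {B, D, H, J, K}.
Common ancestors: {B, H, K}.
Among these, B is not an ancestor of any other common ancestor — it is the merge base.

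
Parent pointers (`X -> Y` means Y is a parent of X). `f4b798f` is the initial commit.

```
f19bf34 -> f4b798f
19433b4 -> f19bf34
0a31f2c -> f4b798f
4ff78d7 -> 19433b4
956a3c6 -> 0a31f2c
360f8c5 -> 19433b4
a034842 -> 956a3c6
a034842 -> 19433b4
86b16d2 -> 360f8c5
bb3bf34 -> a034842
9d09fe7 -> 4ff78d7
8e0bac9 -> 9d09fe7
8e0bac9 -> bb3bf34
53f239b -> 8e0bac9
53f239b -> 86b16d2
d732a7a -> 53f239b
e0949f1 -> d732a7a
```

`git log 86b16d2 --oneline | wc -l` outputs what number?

Walking parent pointers from 86b16d2: reachable set = {19433b4, 360f8c5, 86b16d2, f19bf34, f4b798f}.
That is 5 commits.

5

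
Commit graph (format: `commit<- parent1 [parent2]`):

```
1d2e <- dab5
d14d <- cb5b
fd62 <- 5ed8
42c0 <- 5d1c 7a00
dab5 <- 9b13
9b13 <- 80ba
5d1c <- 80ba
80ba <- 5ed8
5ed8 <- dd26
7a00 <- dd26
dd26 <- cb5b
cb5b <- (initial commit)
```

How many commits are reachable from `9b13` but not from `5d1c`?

1

Reachable from 9b13: {5ed8, 80ba, 9b13, cb5b, dd26}.
Reachable from 5d1c: {5d1c, 5ed8, 80ba, cb5b, dd26}.
In 9b13's history but not 5d1c's: {9b13} — 1 commit.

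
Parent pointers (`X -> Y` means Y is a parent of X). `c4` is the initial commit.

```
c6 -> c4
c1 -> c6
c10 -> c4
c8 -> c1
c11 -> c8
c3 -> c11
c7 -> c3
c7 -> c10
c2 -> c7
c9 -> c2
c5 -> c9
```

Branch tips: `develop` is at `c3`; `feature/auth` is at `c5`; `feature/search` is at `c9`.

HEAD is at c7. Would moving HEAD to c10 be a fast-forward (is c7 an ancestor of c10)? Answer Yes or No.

No

A fast-forward from c7 to c10 is possible iff c7 is an ancestor of c10.
Ancestors of c10: {c10, c4}.
c7 is not among them, so fast-forward is not possible.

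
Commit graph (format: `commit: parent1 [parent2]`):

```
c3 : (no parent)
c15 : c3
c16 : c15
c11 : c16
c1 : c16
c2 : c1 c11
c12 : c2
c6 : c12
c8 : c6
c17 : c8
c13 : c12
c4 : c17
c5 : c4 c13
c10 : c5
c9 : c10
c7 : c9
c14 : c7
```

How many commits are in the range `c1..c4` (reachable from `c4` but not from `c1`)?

Reachable from c4: {c1, c11, c12, c15, c16, c17, c2, c3, c4, c6, c8}.
Reachable from c1: {c1, c15, c16, c3}.
In c4's history but not c1's: {c11, c12, c17, c2, c4, c6, c8} — 7 commits.

7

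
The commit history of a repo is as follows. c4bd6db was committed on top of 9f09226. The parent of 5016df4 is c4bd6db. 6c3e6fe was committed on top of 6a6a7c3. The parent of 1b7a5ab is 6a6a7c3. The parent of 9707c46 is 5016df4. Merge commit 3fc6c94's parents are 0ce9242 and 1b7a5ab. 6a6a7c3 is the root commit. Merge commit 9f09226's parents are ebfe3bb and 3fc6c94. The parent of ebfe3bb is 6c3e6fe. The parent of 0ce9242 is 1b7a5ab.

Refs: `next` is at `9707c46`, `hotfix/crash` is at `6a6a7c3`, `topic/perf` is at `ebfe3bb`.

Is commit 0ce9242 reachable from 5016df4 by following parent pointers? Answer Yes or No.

Ancestors of 5016df4 (commits reachable by following parents): {0ce9242, 1b7a5ab, 3fc6c94, 5016df4, 6a6a7c3, 6c3e6fe, 9f09226, c4bd6db, ebfe3bb}.
0ce9242 is in that set, so it is an ancestor of 5016df4.

Yes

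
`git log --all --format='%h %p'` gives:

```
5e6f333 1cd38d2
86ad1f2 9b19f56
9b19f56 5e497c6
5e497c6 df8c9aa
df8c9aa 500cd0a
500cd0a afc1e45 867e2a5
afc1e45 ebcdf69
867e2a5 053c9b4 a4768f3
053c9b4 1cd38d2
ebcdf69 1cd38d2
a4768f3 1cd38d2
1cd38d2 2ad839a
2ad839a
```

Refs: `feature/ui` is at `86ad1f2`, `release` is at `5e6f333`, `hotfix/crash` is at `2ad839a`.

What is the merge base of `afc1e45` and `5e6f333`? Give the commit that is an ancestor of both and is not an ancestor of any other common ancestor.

1cd38d2

Ancestors of afc1e45: {1cd38d2, 2ad839a, afc1e45, ebcdf69}.
Ancestors of 5e6f333: {1cd38d2, 2ad839a, 5e6f333}.
Common ancestors: {1cd38d2, 2ad839a}.
Among these, 1cd38d2 is not an ancestor of any other common ancestor — it is the merge base.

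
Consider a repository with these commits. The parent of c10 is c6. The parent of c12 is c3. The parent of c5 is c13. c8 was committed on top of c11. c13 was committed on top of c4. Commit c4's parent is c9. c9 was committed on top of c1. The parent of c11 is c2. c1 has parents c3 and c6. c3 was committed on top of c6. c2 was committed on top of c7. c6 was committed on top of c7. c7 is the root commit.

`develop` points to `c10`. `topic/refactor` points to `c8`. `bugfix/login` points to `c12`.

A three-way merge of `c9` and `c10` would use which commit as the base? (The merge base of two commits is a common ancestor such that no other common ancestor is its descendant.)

c6

Ancestors of c9: {c1, c3, c6, c7, c9}.
Ancestors of c10: {c10, c6, c7}.
Common ancestors: {c6, c7}.
Among these, c6 is not an ancestor of any other common ancestor — it is the merge base.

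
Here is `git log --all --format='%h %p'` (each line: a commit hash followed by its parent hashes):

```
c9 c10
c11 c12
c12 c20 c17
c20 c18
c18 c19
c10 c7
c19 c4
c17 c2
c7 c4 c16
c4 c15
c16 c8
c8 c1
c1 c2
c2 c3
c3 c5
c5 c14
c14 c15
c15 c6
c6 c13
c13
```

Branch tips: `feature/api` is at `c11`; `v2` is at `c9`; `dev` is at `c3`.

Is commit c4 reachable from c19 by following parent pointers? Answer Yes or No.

Yes

Ancestors of c19 (commits reachable by following parents): {c13, c15, c19, c4, c6}.
c4 is in that set, so it is an ancestor of c19.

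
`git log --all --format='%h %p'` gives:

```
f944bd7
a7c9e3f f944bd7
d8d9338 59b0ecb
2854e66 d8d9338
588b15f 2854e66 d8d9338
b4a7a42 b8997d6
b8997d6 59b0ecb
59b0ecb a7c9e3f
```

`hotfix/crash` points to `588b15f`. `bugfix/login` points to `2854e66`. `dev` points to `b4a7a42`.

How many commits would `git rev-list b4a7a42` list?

5

Walking parent pointers from b4a7a42: reachable set = {59b0ecb, a7c9e3f, b4a7a42, b8997d6, f944bd7}.
That is 5 commits.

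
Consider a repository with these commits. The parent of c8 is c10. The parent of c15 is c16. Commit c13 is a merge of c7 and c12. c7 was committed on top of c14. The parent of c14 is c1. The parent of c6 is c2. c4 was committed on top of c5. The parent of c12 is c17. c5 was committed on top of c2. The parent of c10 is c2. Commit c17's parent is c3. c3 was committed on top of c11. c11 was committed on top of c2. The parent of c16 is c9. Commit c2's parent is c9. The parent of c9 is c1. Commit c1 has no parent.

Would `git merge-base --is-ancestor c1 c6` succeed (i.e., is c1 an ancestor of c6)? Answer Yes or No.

Yes

Ancestors of c6 (commits reachable by following parents): {c1, c2, c6, c9}.
c1 is in that set, so it is an ancestor of c6.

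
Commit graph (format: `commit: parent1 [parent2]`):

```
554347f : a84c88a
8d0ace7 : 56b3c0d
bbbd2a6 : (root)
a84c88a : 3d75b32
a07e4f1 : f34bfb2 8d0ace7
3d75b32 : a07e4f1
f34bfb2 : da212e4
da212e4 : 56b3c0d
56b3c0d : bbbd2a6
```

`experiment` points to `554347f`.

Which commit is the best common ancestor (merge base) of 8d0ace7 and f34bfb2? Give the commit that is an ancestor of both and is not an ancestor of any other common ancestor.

56b3c0d

Ancestors of 8d0ace7: {56b3c0d, 8d0ace7, bbbd2a6}.
Ancestors of f34bfb2: {56b3c0d, bbbd2a6, da212e4, f34bfb2}.
Common ancestors: {56b3c0d, bbbd2a6}.
Among these, 56b3c0d is not an ancestor of any other common ancestor — it is the merge base.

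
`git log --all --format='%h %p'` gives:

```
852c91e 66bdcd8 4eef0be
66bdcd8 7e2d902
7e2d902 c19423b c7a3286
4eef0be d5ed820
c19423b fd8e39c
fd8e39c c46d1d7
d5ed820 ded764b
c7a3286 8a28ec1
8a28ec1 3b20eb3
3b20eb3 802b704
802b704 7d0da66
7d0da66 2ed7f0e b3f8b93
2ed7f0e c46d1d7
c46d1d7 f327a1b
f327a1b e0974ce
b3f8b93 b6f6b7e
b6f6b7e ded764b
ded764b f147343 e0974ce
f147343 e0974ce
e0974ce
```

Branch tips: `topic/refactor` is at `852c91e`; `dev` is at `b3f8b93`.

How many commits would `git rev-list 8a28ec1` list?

Walking parent pointers from 8a28ec1: reachable set = {2ed7f0e, 3b20eb3, 7d0da66, 802b704, 8a28ec1, b3f8b93, b6f6b7e, c46d1d7, ded764b, e0974ce, f147343, f327a1b}.
That is 12 commits.

12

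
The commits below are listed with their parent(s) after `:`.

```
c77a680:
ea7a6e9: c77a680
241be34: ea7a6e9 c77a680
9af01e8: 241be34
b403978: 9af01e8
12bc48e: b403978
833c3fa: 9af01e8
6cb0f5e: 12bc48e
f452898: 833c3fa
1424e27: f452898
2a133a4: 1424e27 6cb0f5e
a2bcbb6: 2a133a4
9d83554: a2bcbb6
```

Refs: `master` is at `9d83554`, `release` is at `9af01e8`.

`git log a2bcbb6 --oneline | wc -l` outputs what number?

Walking parent pointers from a2bcbb6: reachable set = {12bc48e, 1424e27, 241be34, 2a133a4, 6cb0f5e, 833c3fa, 9af01e8, a2bcbb6, b403978, c77a680, ea7a6e9, f452898}.
That is 12 commits.

12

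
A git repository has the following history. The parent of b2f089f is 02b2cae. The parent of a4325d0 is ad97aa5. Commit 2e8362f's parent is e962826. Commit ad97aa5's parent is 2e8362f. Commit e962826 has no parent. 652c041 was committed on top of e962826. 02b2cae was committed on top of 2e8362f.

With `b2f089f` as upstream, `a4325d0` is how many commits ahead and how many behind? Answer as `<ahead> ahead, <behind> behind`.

2 ahead, 2 behind

Reachable from a4325d0: {2e8362f, a4325d0, ad97aa5, e962826}.
Reachable from b2f089f: {02b2cae, 2e8362f, b2f089f, e962826}.
Only in a4325d0's history (ahead): {a4325d0, ad97aa5} — 2.
Only in b2f089f's history (behind): {02b2cae, b2f089f} — 2.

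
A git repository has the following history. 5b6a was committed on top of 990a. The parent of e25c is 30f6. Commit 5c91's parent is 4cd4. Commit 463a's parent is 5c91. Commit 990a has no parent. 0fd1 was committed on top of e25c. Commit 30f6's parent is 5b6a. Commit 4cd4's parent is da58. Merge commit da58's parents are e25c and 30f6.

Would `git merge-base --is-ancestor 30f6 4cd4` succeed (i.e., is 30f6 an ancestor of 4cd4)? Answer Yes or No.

Ancestors of 4cd4 (commits reachable by following parents): {30f6, 4cd4, 5b6a, 990a, da58, e25c}.
30f6 is in that set, so it is an ancestor of 4cd4.

Yes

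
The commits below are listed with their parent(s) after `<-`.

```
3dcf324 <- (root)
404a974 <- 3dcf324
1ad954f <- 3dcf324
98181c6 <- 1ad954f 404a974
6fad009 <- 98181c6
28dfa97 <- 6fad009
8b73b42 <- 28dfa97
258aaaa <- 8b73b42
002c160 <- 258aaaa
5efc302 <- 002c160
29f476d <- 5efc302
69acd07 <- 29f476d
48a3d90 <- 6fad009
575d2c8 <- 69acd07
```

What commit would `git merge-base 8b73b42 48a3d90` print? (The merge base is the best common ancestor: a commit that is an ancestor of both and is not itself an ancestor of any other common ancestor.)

6fad009

Ancestors of 8b73b42: {1ad954f, 28dfa97, 3dcf324, 404a974, 6fad009, 8b73b42, 98181c6}.
Ancestors of 48a3d90: {1ad954f, 3dcf324, 404a974, 48a3d90, 6fad009, 98181c6}.
Common ancestors: {1ad954f, 3dcf324, 404a974, 6fad009, 98181c6}.
Among these, 6fad009 is not an ancestor of any other common ancestor — it is the merge base.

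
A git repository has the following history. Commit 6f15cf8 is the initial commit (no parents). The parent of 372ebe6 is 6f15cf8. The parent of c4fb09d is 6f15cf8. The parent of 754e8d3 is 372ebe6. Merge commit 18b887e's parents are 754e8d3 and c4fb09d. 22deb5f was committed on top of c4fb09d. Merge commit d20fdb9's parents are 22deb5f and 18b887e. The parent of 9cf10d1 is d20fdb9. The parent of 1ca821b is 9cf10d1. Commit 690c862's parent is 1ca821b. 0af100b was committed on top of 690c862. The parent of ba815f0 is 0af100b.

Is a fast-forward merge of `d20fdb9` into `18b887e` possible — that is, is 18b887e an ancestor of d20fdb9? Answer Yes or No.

Yes

A fast-forward from 18b887e to d20fdb9 is possible iff 18b887e is an ancestor of d20fdb9.
Ancestors of d20fdb9: {18b887e, 22deb5f, 372ebe6, 6f15cf8, 754e8d3, c4fb09d, d20fdb9}.
18b887e is among them, so fast-forward is possible.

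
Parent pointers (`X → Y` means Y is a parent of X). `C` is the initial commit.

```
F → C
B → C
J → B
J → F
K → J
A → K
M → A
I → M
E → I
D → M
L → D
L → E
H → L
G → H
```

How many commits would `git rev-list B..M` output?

Reachable from M: {A, B, C, F, J, K, M}.
Reachable from B: {B, C}.
In M's history but not B's: {A, F, J, K, M} — 5 commits.

5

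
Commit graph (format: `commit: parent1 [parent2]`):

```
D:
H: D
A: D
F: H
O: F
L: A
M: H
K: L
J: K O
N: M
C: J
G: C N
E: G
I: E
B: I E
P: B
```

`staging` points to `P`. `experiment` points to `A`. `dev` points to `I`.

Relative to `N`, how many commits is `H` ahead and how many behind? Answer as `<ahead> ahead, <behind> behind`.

0 ahead, 2 behind

Reachable from H: {D, H}.
Reachable from N: {D, H, M, N}.
Only in H's history (ahead): {} — 0.
Only in N's history (behind): {M, N} — 2.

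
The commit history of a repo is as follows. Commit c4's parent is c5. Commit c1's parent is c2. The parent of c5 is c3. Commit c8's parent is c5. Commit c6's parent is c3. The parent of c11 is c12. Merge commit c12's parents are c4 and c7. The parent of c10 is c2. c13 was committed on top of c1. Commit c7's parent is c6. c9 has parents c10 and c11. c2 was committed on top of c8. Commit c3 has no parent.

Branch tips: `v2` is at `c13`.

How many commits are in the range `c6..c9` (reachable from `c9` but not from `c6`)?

Reachable from c9: {c10, c11, c12, c2, c3, c4, c5, c6, c7, c8, c9}.
Reachable from c6: {c3, c6}.
In c9's history but not c6's: {c10, c11, c12, c2, c4, c5, c7, c8, c9} — 9 commits.

9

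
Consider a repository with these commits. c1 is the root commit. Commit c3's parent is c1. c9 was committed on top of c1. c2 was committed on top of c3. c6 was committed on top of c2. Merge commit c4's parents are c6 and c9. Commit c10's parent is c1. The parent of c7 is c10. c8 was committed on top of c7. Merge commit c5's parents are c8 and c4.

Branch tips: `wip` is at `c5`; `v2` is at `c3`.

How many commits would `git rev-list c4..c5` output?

4

Reachable from c5: {c1, c10, c2, c3, c4, c5, c6, c7, c8, c9}.
Reachable from c4: {c1, c2, c3, c4, c6, c9}.
In c5's history but not c4's: {c10, c5, c7, c8} — 4 commits.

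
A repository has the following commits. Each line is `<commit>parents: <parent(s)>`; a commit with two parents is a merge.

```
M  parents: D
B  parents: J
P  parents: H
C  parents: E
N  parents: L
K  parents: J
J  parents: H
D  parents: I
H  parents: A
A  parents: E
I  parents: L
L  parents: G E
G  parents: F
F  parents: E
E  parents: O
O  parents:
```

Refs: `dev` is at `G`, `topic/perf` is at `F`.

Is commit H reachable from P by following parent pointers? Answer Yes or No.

Yes

Ancestors of P (commits reachable by following parents): {A, E, H, O, P}.
H is in that set, so it is an ancestor of P.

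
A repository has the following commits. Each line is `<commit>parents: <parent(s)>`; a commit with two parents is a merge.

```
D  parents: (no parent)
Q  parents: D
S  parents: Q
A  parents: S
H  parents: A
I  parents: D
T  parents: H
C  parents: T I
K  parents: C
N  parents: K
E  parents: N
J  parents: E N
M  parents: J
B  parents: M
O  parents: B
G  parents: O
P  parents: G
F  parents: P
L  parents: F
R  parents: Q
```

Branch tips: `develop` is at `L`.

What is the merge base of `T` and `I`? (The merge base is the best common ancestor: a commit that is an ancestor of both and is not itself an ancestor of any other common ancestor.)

Ancestors of T: {A, D, H, Q, S, T}.
Ancestors of I: {D, I}.
Common ancestors: {D}.
The only common ancestor is D, so it is the merge base.

D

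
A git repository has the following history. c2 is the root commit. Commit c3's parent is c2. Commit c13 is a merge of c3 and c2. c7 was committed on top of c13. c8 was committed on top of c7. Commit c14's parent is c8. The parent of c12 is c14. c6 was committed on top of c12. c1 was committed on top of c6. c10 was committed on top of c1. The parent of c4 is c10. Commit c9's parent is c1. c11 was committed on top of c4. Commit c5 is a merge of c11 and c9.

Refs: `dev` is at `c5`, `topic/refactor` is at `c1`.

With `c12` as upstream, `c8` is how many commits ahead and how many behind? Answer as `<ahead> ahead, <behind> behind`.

0 ahead, 2 behind

Reachable from c8: {c13, c2, c3, c7, c8}.
Reachable from c12: {c12, c13, c14, c2, c3, c7, c8}.
Only in c8's history (ahead): {} — 0.
Only in c12's history (behind): {c12, c14} — 2.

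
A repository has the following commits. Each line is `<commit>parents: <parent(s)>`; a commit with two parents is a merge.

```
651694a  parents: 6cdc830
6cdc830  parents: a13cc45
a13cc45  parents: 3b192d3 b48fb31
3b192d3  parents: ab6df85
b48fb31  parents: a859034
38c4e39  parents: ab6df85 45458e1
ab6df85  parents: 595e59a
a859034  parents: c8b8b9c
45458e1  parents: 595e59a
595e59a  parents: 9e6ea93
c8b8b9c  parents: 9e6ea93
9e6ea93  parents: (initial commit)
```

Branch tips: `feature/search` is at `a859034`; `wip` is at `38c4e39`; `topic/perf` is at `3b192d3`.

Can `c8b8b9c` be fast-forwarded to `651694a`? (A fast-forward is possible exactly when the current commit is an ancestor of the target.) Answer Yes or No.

A fast-forward from c8b8b9c to 651694a is possible iff c8b8b9c is an ancestor of 651694a.
Ancestors of 651694a: {3b192d3, 595e59a, 651694a, 6cdc830, 9e6ea93, a13cc45, a859034, ab6df85, b48fb31, c8b8b9c}.
c8b8b9c is among them, so fast-forward is possible.

Yes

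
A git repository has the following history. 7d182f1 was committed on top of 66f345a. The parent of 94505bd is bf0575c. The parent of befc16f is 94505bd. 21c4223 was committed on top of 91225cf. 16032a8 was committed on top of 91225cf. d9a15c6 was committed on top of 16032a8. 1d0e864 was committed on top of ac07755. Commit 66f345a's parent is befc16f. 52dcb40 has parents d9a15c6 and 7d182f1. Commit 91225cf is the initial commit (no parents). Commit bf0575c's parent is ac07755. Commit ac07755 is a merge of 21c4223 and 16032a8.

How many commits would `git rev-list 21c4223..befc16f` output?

5

Reachable from befc16f: {16032a8, 21c4223, 91225cf, 94505bd, ac07755, befc16f, bf0575c}.
Reachable from 21c4223: {21c4223, 91225cf}.
In befc16f's history but not 21c4223's: {16032a8, 94505bd, ac07755, befc16f, bf0575c} — 5 commits.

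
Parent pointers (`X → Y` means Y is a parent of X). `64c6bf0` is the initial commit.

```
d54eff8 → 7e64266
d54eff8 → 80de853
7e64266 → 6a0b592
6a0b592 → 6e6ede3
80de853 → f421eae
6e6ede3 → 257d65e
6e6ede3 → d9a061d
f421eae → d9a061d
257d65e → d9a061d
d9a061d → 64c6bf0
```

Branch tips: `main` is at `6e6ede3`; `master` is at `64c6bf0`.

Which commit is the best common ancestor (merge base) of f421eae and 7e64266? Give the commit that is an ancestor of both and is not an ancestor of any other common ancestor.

d9a061d

Ancestors of f421eae: {64c6bf0, d9a061d, f421eae}.
Ancestors of 7e64266: {257d65e, 64c6bf0, 6a0b592, 6e6ede3, 7e64266, d9a061d}.
Common ancestors: {64c6bf0, d9a061d}.
Among these, d9a061d is not an ancestor of any other common ancestor — it is the merge base.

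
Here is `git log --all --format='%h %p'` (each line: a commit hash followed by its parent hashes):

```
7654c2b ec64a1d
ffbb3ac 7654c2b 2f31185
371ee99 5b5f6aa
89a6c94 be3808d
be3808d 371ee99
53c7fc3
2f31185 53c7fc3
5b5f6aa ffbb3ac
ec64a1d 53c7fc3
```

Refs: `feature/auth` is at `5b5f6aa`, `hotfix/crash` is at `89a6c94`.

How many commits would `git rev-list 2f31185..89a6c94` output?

7

Reachable from 89a6c94: {2f31185, 371ee99, 53c7fc3, 5b5f6aa, 7654c2b, 89a6c94, be3808d, ec64a1d, ffbb3ac}.
Reachable from 2f31185: {2f31185, 53c7fc3}.
In 89a6c94's history but not 2f31185's: {371ee99, 5b5f6aa, 7654c2b, 89a6c94, be3808d, ec64a1d, ffbb3ac} — 7 commits.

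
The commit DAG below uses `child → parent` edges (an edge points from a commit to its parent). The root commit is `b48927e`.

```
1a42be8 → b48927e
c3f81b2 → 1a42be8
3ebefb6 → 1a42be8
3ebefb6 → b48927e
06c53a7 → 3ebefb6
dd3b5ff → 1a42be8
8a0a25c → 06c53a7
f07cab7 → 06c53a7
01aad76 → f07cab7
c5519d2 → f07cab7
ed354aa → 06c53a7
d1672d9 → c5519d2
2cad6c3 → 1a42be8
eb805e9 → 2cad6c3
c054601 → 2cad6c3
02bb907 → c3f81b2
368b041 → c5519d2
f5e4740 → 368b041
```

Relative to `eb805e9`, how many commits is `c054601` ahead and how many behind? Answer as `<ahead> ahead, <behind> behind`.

Reachable from c054601: {1a42be8, 2cad6c3, b48927e, c054601}.
Reachable from eb805e9: {1a42be8, 2cad6c3, b48927e, eb805e9}.
Only in c054601's history (ahead): {c054601} — 1.
Only in eb805e9's history (behind): {eb805e9} — 1.

1 ahead, 1 behind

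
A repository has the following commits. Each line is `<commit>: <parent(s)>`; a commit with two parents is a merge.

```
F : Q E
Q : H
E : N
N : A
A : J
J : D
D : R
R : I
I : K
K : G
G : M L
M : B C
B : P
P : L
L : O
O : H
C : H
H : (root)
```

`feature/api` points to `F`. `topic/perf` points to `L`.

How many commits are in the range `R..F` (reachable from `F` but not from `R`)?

Reachable from F: {A, B, C, D, E, F, G, H, I, J, K, L, M, N, O, P, Q, R}.
Reachable from R: {B, C, G, H, I, K, L, M, O, P, R}.
In F's history but not R's: {A, D, E, F, J, N, Q} — 7 commits.

7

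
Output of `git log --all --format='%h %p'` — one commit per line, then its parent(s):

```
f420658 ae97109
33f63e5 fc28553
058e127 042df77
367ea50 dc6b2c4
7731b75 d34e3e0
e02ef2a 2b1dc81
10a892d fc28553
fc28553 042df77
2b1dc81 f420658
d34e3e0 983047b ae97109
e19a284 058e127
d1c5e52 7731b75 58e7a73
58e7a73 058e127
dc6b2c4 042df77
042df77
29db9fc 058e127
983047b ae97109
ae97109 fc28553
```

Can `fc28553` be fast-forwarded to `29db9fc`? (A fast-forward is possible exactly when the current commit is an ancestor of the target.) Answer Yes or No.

No

A fast-forward from fc28553 to 29db9fc is possible iff fc28553 is an ancestor of 29db9fc.
Ancestors of 29db9fc: {042df77, 058e127, 29db9fc}.
fc28553 is not among them, so fast-forward is not possible.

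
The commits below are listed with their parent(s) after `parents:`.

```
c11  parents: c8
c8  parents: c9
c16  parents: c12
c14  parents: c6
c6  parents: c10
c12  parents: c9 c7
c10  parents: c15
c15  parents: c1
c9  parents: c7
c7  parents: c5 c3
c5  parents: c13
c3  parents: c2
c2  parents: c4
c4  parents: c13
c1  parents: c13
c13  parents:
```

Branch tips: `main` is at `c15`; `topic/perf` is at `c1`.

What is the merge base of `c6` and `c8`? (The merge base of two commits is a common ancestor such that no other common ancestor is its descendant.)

Ancestors of c6: {c1, c10, c13, c15, c6}.
Ancestors of c8: {c13, c2, c3, c4, c5, c7, c8, c9}.
Common ancestors: {c13}.
The only common ancestor is c13, so it is the merge base.

c13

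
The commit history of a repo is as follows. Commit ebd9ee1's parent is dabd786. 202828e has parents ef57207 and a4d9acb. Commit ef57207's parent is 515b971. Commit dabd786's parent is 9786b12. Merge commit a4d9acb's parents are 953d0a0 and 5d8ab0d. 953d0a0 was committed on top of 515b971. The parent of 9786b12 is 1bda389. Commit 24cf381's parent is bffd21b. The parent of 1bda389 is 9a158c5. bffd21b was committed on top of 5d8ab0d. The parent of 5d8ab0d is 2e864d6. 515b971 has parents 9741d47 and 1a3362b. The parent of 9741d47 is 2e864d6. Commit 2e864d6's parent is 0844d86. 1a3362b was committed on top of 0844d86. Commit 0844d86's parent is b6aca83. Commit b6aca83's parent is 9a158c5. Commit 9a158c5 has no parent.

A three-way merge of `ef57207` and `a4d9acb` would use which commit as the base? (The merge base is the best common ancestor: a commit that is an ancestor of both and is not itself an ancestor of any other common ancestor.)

515b971

Ancestors of ef57207: {0844d86, 1a3362b, 2e864d6, 515b971, 9741d47, 9a158c5, b6aca83, ef57207}.
Ancestors of a4d9acb: {0844d86, 1a3362b, 2e864d6, 515b971, 5d8ab0d, 953d0a0, 9741d47, 9a158c5, a4d9acb, b6aca83}.
Common ancestors: {0844d86, 1a3362b, 2e864d6, 515b971, 9741d47, 9a158c5, b6aca83}.
Among these, 515b971 is not an ancestor of any other common ancestor — it is the merge base.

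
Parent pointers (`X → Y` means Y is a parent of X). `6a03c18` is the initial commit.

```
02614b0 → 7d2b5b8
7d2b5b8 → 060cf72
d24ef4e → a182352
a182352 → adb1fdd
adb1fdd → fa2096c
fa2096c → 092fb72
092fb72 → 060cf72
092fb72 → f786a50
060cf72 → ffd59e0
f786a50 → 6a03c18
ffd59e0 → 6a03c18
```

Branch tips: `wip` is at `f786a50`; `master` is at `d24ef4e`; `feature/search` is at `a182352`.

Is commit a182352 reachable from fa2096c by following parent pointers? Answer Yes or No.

No

Ancestors of fa2096c: {060cf72, 092fb72, 6a03c18, f786a50, fa2096c, ffd59e0}.
a182352 is not in that set, so it is not an ancestor of fa2096c.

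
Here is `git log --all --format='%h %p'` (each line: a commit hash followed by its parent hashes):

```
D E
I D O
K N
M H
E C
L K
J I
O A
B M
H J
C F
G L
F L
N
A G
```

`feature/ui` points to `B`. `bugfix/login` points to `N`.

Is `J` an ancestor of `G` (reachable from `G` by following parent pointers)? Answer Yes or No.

No

Ancestors of G: {G, K, L, N}.
J is not in that set, so it is not an ancestor of G.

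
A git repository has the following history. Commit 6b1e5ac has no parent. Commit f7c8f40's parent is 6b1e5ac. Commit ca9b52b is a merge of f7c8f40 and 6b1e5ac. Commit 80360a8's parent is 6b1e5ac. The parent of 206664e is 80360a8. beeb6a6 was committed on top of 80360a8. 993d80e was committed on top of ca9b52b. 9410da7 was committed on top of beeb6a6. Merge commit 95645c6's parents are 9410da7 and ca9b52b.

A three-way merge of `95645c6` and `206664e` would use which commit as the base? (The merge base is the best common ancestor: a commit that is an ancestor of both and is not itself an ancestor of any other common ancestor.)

80360a8

Ancestors of 95645c6: {6b1e5ac, 80360a8, 9410da7, 95645c6, beeb6a6, ca9b52b, f7c8f40}.
Ancestors of 206664e: {206664e, 6b1e5ac, 80360a8}.
Common ancestors: {6b1e5ac, 80360a8}.
Among these, 80360a8 is not an ancestor of any other common ancestor — it is the merge base.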